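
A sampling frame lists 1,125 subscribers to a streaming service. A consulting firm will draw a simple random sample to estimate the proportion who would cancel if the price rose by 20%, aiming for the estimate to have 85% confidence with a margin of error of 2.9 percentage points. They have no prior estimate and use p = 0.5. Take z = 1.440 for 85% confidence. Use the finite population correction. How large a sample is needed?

Unadjusted: n₀ = 1.440² × 0.50 × 0.50 / 0.029² ≈ 616.41, so n₀ = 617.
Finite population correction with N = 1,125: n = n₀ / (1 + (n₀−1)/N) = 617 / (1 + 616/1125) = 617 / 1.5476 ≈ 398.69.
Rounding up, n = 399.

399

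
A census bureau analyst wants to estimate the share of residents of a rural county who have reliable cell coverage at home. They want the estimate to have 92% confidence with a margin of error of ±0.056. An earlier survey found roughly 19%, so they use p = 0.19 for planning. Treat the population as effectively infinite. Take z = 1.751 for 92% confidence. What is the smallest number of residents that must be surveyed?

With p = 0.19, p(1−p) = 0.1539.
n = z²·p(1−p)/E² = 1.751² × 0.1539 / 0.056² = 3.0660 × 0.1539 / 0.003136 ≈ 150.46.
Rounding up gives n = 151.

151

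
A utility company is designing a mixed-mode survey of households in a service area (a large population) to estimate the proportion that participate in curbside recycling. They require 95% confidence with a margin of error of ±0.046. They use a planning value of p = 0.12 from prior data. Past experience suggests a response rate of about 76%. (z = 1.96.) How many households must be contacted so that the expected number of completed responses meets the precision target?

Completed interviews needed: n₀ = 1.96² × 0.1056 / 0.046² ≈ 191.72 → 192.
At a 76% response rate, contacts needed = 192 / 0.76 ≈ 252.63 → 253.

253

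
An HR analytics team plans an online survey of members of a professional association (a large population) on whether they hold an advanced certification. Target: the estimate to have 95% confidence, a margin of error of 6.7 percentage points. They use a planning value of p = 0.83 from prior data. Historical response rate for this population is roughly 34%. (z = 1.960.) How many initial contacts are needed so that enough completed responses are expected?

356

Completed interviews needed: n₀ = 1.960² × 0.1411 / 0.067² ≈ 120.75 → 121.
At a 34% response rate, contacts needed = 121 / 0.34 ≈ 355.88 → 356.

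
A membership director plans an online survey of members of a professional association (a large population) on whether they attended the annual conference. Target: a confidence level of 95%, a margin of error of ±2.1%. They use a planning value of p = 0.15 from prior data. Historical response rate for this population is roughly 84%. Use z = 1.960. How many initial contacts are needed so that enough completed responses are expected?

1323

Completed interviews needed: n₀ = 1.960² × 0.1275 / 0.021² ≈ 1110.67 → 1111.
At an 84% response rate, contacts needed = 1111 / 0.84 ≈ 1322.62 → 1323.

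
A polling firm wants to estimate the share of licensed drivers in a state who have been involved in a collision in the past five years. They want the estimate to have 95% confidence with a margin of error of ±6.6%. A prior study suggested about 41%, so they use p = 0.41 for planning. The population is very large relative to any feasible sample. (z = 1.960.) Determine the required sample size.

With p = 0.41, p(1−p) = 0.2419.
n = z²·p(1−p)/E² = 1.960² × 0.2419 / 0.066² = 3.8416 × 0.2419 / 0.004356 ≈ 213.33.
Rounding up gives n = 214.

214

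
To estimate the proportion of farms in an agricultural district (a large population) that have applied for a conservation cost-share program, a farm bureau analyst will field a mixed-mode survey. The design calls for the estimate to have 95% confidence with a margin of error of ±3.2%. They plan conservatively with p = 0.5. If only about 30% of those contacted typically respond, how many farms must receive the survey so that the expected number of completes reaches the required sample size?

For 95% confidence, z = 1.96.
Completed interviews needed: n₀ = 1.96² × 0.2500 / 0.032² ≈ 937.89 → 938.
At a 30% response rate, contacts needed = 938 / 0.30 ≈ 3126.67 → 3127.

3127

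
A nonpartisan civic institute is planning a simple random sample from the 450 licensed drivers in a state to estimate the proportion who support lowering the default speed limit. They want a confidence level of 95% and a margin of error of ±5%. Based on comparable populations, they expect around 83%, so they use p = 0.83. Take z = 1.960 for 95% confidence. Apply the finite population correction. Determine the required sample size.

Unadjusted: n₀ = 1.960² × 0.83 × 0.17 / 0.050² ≈ 216.82, so n₀ = 217.
Finite population correction with N = 450: n = n₀ / (1 + (n₀−1)/N) = 217 / (1 + 216/450) = 217 / 1.4800 ≈ 146.62.
Rounding up, n = 147.

147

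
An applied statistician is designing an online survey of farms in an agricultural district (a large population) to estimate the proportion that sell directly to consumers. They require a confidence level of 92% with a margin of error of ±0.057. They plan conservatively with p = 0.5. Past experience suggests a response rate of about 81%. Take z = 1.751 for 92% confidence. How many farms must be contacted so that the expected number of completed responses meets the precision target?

Completed interviews needed: n₀ = 1.751² × 0.2500 / 0.057² ≈ 235.92 → 236.
At an 81% response rate, contacts needed = 236 / 0.81 ≈ 291.36 → 292.

292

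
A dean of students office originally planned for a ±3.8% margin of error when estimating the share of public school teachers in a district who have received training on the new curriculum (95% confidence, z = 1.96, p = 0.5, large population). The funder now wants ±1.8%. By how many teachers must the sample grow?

At ±3.8%: n = 1.96² × 0.2500 / 0.038² ≈ 665.10 → 666.
At ±1.8%: n = 1.96² × 0.2500 / 0.018² ≈ 2964.20 → 2965.
Additional respondents: 2965 − 666 = 2299.

2299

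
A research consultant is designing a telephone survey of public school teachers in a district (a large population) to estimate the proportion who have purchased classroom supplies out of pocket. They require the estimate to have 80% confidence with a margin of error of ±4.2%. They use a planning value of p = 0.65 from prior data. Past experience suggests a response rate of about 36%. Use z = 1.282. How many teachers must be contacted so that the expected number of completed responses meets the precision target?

Completed interviews needed: n₀ = 1.282² × 0.2275 / 0.042² ≈ 211.96 → 212.
At a 36% response rate, contacts needed = 212 / 0.36 ≈ 588.89 → 589.

589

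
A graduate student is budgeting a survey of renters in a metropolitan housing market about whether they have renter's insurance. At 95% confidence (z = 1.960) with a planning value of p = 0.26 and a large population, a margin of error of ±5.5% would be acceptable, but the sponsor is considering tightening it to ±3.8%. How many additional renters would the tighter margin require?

At ±5.5%: n = 1.960² × 0.1924 / 0.055² ≈ 244.34 → 245.
At ±3.8%: n = 1.960² × 0.1924 / 0.038² ≈ 511.86 → 512.
Additional respondents: 512 − 245 = 267.

267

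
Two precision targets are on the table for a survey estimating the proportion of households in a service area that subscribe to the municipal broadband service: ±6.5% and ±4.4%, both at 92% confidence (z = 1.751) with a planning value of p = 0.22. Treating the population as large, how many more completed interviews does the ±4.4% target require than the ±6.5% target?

At ±6.5%: n = 1.751² × 0.1716 / 0.065² ≈ 124.53 → 125.
At ±4.4%: n = 1.751² × 0.1716 / 0.044² ≈ 271.76 → 272.
Additional respondents: 272 − 125 = 147.

147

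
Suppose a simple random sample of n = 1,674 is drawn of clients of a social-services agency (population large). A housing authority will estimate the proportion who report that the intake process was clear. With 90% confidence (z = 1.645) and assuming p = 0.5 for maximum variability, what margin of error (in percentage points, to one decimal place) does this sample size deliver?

SE(p̂) = √[p(1−p)/n] = √[0.2500/1674] = 0.01222.
E = z × SE = 1.645 × 0.01222 = 0.02010, or 2.0 percentage points.

2.0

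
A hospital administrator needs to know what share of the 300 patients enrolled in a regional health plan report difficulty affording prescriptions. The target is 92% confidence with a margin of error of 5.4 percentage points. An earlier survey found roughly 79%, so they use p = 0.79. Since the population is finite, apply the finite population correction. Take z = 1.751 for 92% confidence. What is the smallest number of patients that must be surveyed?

Unadjusted: n₀ = 1.751² × 0.79 × 0.21 / 0.054² ≈ 174.43, so n₀ = 175.
Finite population correction with N = 300: n = n₀ / (1 + (n₀−1)/N) = 175 / (1 + 174/300) = 175 / 1.5800 ≈ 110.76.
Rounding up, n = 111.

111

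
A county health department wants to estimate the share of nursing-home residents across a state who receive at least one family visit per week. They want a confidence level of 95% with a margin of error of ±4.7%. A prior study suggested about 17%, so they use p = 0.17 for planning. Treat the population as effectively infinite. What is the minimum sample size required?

For 95% confidence, z = 1.960.
With p = 0.17, p(1−p) = 0.1411.
n = z²·p(1−p)/E² = 1.960² × 0.1411 / 0.047² = 3.8416 × 0.1411 / 0.002209 ≈ 245.38.
Rounding up gives n = 246.

246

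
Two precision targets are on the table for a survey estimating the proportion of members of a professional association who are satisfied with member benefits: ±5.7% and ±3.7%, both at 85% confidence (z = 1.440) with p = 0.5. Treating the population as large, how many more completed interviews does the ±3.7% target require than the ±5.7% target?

At ±5.7%: n = 1.440² × 0.2500 / 0.057² ≈ 159.56 → 160.
At ±3.7%: n = 1.440² × 0.2500 / 0.037² ≈ 378.67 → 379.
Additional respondents: 379 − 160 = 219.

219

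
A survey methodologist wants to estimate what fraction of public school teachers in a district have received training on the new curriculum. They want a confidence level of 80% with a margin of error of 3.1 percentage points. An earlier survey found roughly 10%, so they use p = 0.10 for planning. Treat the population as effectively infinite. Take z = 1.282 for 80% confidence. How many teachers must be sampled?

With p = 0.10, p(1−p) = 0.0900.
n = z²·p(1−p)/E² = 1.282² × 0.0900 / 0.031² = 1.6435 × 0.0900 / 0.000961 ≈ 153.92.
Rounding up gives n = 154.

154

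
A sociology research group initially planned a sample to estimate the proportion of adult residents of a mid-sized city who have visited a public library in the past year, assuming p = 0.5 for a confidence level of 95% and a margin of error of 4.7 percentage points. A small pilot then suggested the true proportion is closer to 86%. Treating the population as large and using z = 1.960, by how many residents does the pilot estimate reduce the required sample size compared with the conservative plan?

Conservative (p = 0.5): n = 1.960² × 0.25 / 0.047² ≈ 434.77 → 435.
Using p = 0.86: p(1−p) = 0.1204, so n = 1.960² × 0.1204 / 0.047² ≈ 209.38 → 210.
Reduction: 435 − 210 = 225.

225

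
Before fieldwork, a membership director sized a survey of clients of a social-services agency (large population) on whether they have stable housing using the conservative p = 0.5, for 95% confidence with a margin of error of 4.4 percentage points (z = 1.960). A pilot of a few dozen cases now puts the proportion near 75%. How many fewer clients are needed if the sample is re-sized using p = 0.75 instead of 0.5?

124

Conservative (p = 0.5): n = 1.960² × 0.25 / 0.044² ≈ 496.07 → 497.
Using p = 0.75: p(1−p) = 0.1875, so n = 1.960² × 0.1875 / 0.044² ≈ 372.06 → 373.
Reduction: 497 − 373 = 124.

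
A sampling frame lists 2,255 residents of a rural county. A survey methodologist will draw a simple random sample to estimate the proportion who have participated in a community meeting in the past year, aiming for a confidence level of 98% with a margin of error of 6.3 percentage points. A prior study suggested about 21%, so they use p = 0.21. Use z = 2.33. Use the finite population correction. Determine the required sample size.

207

Unadjusted: n₀ = 2.33² × 0.21 × 0.79 / 0.063² ≈ 226.92, so n₀ = 227.
Finite population correction with N = 2,255: n = n₀ / (1 + (n₀−1)/N) = 227 / (1 + 226/2255) = 227 / 1.1002 ≈ 206.32.
Rounding up, n = 207.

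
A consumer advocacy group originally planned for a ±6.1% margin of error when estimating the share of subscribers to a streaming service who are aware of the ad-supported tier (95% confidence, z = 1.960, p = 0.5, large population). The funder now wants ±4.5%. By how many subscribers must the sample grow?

216

At ±6.1%: n = 1.960² × 0.2500 / 0.061² ≈ 258.10 → 259.
At ±4.5%: n = 1.960² × 0.2500 / 0.045² ≈ 474.27 → 475.
Additional respondents: 475 − 259 = 216.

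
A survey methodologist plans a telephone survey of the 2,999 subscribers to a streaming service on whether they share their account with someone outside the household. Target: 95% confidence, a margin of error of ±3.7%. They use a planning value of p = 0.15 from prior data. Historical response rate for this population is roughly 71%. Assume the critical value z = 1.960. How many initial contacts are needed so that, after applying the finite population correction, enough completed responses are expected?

Completed interviews needed (unadjusted): n₀ = 1.960² × 0.1275 / 0.037² ≈ 357.78 → 358.
FPC for N = 2,999: n = 358 / (1 + 357/2999) = 358 / 1.1190 ≈ 319.92 → 320.
At a 71% response rate, contacts needed = 320 / 0.71 ≈ 450.70 → 451.

451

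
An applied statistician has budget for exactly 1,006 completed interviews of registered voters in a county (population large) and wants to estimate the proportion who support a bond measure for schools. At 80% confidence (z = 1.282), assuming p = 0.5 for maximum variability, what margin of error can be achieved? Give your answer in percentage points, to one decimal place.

SE(p̂) = √[p(1−p)/n] = √[0.2500/1006] = 0.01576.
E = z × SE = 1.282 × 0.01576 = 0.02021, or 2.0 percentage points.

2.0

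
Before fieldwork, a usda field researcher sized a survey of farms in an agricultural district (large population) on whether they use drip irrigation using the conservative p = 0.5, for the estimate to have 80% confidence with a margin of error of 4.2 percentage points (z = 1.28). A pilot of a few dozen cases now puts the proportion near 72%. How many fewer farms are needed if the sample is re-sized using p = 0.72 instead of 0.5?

Conservative (p = 0.5): n = 1.28² × 0.25 / 0.042² ≈ 232.20 → 233.
Using p = 0.72: p(1−p) = 0.2016, so n = 1.28² × 0.2016 / 0.042² ≈ 187.25 → 188.
Reduction: 233 − 188 = 45.

45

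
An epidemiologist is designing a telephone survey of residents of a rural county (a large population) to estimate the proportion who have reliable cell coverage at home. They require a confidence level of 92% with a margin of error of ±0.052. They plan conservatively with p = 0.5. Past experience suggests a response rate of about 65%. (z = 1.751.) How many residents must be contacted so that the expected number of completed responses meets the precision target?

437

Completed interviews needed: n₀ = 1.751² × 0.2500 / 0.052² ≈ 283.47 → 284.
At a 65% response rate, contacts needed = 284 / 0.65 ≈ 436.92 → 437.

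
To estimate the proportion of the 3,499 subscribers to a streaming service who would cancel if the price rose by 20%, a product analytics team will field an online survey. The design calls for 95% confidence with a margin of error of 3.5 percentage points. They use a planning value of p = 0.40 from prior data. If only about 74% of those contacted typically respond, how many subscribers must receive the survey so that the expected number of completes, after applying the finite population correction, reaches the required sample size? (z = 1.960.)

Completed interviews needed (unadjusted): n₀ = 1.960² × 0.2400 / 0.035² ≈ 752.64 → 753.
FPC for N = 3,499: n = 753 / (1 + 752/3499) = 753 / 1.2149 ≈ 619.79 → 620.
At a 74% response rate, contacts needed = 620 / 0.74 ≈ 837.84 → 838.

838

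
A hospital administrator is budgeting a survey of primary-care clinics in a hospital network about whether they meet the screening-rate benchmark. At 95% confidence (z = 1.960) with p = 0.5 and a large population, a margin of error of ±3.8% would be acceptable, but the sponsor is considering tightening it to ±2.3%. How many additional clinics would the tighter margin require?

At ±3.8%: n = 1.960² × 0.2500 / 0.038² ≈ 665.10 → 666.
At ±2.3%: n = 1.960² × 0.2500 / 0.023² ≈ 1815.50 → 1816.
Additional respondents: 1816 − 666 = 1150.

1150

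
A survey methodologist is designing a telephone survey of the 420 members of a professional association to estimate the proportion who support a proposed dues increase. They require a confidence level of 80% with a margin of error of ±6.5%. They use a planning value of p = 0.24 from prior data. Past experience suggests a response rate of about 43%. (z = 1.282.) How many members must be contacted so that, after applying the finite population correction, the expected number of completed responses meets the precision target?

142

Completed interviews needed (unadjusted): n₀ = 1.282² × 0.1824 / 0.065² ≈ 70.95 → 71.
FPC for N = 420: n = 71 / (1 + 70/420) = 71 / 1.1667 ≈ 60.86 → 61.
At a 43% response rate, contacts needed = 61 / 0.43 ≈ 141.86 → 142.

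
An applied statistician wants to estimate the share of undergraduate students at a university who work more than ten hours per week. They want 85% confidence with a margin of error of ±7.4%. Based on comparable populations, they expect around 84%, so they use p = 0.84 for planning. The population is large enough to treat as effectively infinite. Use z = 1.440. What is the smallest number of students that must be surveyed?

With p = 0.84, p(1−p) = 0.1344.
n = z²·p(1−p)/E² = 1.440² × 0.1344 / 0.074² = 2.0736 × 0.1344 / 0.005476 ≈ 50.89.
Rounding up gives n = 51.

51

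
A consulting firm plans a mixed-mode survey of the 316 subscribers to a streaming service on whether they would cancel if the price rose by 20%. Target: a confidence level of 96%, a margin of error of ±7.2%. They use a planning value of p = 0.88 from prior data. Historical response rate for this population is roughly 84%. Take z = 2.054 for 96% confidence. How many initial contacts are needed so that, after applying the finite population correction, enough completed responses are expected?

Completed interviews needed (unadjusted): n₀ = 2.054² × 0.1056 / 0.072² ≈ 85.94 → 86.
FPC for N = 316: n = 86 / (1 + 85/316) = 86 / 1.2690 ≈ 67.77 → 68.
At an 84% response rate, contacts needed = 68 / 0.84 ≈ 80.95 → 81.

81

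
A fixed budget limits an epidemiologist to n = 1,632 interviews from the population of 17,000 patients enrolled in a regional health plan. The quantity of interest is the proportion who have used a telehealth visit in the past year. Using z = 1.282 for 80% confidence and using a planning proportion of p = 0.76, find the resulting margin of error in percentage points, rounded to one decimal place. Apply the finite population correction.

Finite-population factor: (N−n)/(N−1) = (17000−1632)/(17000−1) = 0.9041.
SE(p̂) = √[p(1−p)/n · (N−n)/(N−1)] = √[0.1824/1632 × 0.9041] = 0.01005.
E = z × SE = 1.282 × 0.01005 = 0.01289 ≈ 1.3 percentage points.

1.3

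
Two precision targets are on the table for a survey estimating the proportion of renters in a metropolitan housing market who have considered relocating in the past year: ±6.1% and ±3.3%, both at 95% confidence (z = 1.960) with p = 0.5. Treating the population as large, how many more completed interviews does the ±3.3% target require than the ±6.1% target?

At ±6.1%: n = 1.960² × 0.2500 / 0.061² ≈ 258.10 → 259.
At ±3.3%: n = 1.960² × 0.2500 / 0.033² ≈ 881.91 → 882.
Additional respondents: 882 − 259 = 623.

623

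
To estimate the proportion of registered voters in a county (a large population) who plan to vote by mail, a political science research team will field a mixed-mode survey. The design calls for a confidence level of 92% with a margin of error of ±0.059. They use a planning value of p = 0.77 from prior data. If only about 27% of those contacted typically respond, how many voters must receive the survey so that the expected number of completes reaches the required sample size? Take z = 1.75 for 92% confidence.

578

Completed interviews needed: n₀ = 1.75² × 0.1771 / 0.059² ≈ 155.81 → 156.
At a 27% response rate, contacts needed = 156 / 0.27 ≈ 577.78 → 578.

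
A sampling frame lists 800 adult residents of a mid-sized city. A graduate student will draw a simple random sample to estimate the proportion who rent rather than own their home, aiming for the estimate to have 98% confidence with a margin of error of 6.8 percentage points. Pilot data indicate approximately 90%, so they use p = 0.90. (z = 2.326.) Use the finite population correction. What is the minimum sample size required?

94

Unadjusted: n₀ = 2.326² × 0.90 × 0.10 / 0.068² ≈ 105.30, so n₀ = 106.
Finite population correction with N = 800: n = n₀ / (1 + (n₀−1)/N) = 106 / (1 + 105/800) = 106 / 1.1313 ≈ 93.70.
Rounding up, n = 94.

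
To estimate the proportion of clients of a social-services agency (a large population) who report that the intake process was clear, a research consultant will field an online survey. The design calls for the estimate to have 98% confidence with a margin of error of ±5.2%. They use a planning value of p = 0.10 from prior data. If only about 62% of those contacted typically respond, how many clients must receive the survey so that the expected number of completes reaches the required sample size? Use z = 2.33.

Completed interviews needed: n₀ = 2.33² × 0.0900 / 0.052² ≈ 180.70 → 181.
At a 62% response rate, contacts needed = 181 / 0.62 ≈ 291.94 → 292.

292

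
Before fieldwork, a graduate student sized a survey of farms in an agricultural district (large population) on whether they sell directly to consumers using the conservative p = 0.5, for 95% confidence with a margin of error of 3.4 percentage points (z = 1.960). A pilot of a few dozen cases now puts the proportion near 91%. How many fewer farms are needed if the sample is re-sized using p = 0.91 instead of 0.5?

Conservative (p = 0.5): n = 1.960² × 0.25 / 0.034² ≈ 830.80 → 831.
Using p = 0.91: p(1−p) = 0.0819, so n = 1.960² × 0.0819 / 0.034² ≈ 272.17 → 273.
Reduction: 831 − 273 = 558.

558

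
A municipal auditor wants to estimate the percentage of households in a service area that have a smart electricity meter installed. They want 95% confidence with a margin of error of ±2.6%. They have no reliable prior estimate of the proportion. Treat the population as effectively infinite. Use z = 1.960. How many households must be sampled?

With no prior estimate, use p = 0.5, giving p(1−p) = 0.25.
n = z²·p(1−p)/E² = 1.960² × 0.2500 / 0.026² = 3.8416 × 0.2500 / 0.000676 ≈ 1420.71.
Rounding up gives n = 1421.

1421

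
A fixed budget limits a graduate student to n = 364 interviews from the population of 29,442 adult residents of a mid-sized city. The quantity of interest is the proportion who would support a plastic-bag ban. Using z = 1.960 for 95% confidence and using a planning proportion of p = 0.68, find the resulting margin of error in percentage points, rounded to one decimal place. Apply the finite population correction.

4.8

Finite-population factor: (N−n)/(N−1) = (29442−364)/(29442−1) = 0.9877.
SE(p̂) = √[p(1−p)/n · (N−n)/(N−1)] = √[0.2176/364 × 0.9877] = 0.02430.
E = z × SE = 1.960 × 0.02430 = 0.04763 ≈ 4.8 percentage points.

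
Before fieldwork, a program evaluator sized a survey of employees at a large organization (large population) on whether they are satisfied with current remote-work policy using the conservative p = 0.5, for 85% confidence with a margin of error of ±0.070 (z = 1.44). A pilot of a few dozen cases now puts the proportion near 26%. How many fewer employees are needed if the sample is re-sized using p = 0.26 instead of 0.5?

Conservative (p = 0.5): n = 1.44² × 0.25 / 0.070² ≈ 105.80 → 106.
Using p = 0.26: p(1−p) = 0.1924, so n = 1.44² × 0.1924 / 0.070² ≈ 81.42 → 82.
Reduction: 106 − 82 = 24.

24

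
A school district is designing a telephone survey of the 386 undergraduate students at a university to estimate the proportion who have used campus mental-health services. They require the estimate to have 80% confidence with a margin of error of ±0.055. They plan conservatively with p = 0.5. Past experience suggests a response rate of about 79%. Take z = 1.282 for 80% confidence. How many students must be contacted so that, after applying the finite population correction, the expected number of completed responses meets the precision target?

128

Completed interviews needed (unadjusted): n₀ = 1.282² × 0.2500 / 0.055² ≈ 135.83 → 136.
FPC for N = 386: n = 136 / (1 + 135/386) = 136 / 1.3497 ≈ 100.76 → 101.
At a 79% response rate, contacts needed = 101 / 0.79 ≈ 127.85 → 128.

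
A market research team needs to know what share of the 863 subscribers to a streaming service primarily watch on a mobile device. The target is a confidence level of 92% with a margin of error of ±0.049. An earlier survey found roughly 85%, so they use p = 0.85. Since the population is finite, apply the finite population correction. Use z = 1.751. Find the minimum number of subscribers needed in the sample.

138

Unadjusted: n₀ = 1.751² × 0.85 × 0.15 / 0.049² ≈ 162.81, so n₀ = 163.
Finite population correction with N = 863: n = n₀ / (1 + (n₀−1)/N) = 163 / (1 + 162/863) = 163 / 1.1877 ≈ 137.24.
Rounding up, n = 138.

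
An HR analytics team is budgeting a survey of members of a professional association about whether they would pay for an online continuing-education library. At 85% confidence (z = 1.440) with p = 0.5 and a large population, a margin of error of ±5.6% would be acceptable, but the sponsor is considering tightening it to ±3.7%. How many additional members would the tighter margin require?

At ±5.6%: n = 1.440² × 0.2500 / 0.056² ≈ 165.31 → 166.
At ±3.7%: n = 1.440² × 0.2500 / 0.037² ≈ 378.67 → 379.
Additional respondents: 379 − 166 = 213.

213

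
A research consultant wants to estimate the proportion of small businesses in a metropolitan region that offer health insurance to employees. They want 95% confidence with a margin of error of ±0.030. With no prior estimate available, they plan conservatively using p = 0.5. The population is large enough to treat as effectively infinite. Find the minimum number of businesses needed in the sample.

For 95% confidence, z = 1.96.
With p = 0.5, p(1−p) = 0.25.
n = z²·p(1−p)/E² = 1.96² × 0.2500 / 0.030² = 3.8416 × 0.2500 / 0.000900 ≈ 1067.11.
Rounding up gives n = 1068.

1068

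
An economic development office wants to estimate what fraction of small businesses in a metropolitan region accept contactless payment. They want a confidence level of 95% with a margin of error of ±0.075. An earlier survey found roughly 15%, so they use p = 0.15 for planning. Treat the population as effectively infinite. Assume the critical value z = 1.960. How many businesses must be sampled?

With p = 0.15, p(1−p) = 0.1275.
n = z²·p(1−p)/E² = 1.960² × 0.1275 / 0.075² = 3.8416 × 0.1275 / 0.005625 ≈ 87.08.
Rounding up gives n = 88.

88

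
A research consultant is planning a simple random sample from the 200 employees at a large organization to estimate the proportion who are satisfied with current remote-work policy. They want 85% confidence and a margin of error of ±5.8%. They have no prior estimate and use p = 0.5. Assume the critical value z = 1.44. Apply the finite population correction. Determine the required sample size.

Unadjusted: n₀ = 1.44² × 0.50 × 0.50 / 0.058² ≈ 154.10, so n₀ = 155.
Finite population correction with N = 200: n = n₀ / (1 + (n₀−1)/N) = 155 / (1 + 154/200) = 155 / 1.7700 ≈ 87.57.
Rounding up, n = 88.

88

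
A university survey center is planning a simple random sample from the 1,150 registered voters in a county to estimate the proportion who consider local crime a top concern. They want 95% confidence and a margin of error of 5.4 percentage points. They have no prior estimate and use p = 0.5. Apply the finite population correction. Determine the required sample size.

257

For 95% confidence, z = 1.960.
Unadjusted: n₀ = 1.960² × 0.50 × 0.50 / 0.054² ≈ 329.36, so n₀ = 330.
Finite population correction with N = 1,150: n = n₀ / (1 + (n₀−1)/N) = 330 / (1 + 329/1150) = 330 / 1.2861 ≈ 256.59.
Rounding up, n = 257.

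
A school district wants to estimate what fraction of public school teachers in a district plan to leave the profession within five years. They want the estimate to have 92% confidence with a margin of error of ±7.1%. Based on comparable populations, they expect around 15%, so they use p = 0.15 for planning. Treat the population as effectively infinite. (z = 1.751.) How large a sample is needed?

With p = 0.15, p(1−p) = 0.1275.
n = z²·p(1−p)/E² = 1.751² × 0.1275 / 0.071² = 3.0660 × 0.1275 / 0.005041 ≈ 77.55.
Rounding up gives n = 78.

78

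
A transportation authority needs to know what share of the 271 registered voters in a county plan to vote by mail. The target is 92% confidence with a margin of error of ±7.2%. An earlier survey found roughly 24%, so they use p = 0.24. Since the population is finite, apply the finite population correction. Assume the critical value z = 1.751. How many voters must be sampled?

Unadjusted: n₀ = 1.751² × 0.24 × 0.76 / 0.072² ≈ 107.88, so n₀ = 108.
Finite population correction with N = 271: n = n₀ / (1 + (n₀−1)/N) = 108 / (1 + 107/271) = 108 / 1.3948 ≈ 77.43.
Rounding up, n = 78.

78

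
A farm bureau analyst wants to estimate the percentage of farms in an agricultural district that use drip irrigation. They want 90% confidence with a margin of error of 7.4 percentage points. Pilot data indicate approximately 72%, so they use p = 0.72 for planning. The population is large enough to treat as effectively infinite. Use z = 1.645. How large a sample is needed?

100

With p = 0.72, p(1−p) = 0.2016.
n = z²·p(1−p)/E² = 1.645² × 0.2016 / 0.074² = 2.7060 × 0.2016 / 0.005476 ≈ 99.62.
Rounding up gives n = 100.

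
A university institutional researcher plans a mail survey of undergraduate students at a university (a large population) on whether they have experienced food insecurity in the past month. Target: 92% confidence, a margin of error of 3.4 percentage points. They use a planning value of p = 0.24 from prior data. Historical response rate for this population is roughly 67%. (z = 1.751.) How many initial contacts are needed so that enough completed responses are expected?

Completed interviews needed: n₀ = 1.751² × 0.1824 / 0.034² ≈ 483.77 → 484.
At a 67% response rate, contacts needed = 484 / 0.67 ≈ 722.39 → 723.

723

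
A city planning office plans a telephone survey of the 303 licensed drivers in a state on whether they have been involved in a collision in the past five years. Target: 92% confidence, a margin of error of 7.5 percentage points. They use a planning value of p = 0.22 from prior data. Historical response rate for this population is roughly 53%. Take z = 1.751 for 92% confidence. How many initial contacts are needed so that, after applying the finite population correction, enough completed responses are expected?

Completed interviews needed (unadjusted): n₀ = 1.751² × 0.1716 / 0.075² ≈ 93.53 → 94.
FPC for N = 303: n = 94 / (1 + 93/303) = 94 / 1.3069 ≈ 71.92 → 72.
At a 53% response rate, contacts needed = 72 / 0.53 ≈ 135.85 → 136.

136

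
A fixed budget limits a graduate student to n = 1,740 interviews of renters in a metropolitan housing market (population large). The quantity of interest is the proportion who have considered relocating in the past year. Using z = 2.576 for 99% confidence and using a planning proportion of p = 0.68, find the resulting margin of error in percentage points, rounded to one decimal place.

SE(p̂) = √[p(1−p)/n] = √[0.2176/1740] = 0.01118.
E = z × SE = 2.576 × 0.01118 = 0.02881, or 2.9 percentage points.

2.9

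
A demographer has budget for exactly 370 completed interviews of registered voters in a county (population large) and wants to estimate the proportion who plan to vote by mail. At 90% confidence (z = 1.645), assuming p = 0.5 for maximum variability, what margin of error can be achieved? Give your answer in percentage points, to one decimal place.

4.3

SE(p̂) = √[p(1−p)/n] = √[0.2500/370] = 0.02599.
E = z × SE = 1.645 × 0.02599 = 0.04276, or 4.3 percentage points.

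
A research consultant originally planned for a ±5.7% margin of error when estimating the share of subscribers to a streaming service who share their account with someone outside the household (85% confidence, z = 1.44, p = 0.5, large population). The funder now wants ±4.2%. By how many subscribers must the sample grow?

134

At ±5.7%: n = 1.44² × 0.2500 / 0.057² ≈ 159.56 → 160.
At ±4.2%: n = 1.44² × 0.2500 / 0.042² ≈ 293.88 → 294.
Additional respondents: 294 − 160 = 134.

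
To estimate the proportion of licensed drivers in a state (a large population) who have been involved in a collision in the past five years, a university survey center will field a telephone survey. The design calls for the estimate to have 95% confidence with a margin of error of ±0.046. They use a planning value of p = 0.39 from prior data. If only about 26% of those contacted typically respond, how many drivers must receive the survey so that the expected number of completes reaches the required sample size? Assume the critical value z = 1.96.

1662

Completed interviews needed: n₀ = 1.96² × 0.2379 / 0.046² ≈ 431.91 → 432.
At a 26% response rate, contacts needed = 432 / 0.26 ≈ 1661.54 → 1662.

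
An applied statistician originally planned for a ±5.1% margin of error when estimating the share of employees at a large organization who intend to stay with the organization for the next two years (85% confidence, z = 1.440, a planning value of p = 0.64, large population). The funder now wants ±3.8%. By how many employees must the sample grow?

147

At ±5.1%: n = 1.440² × 0.2304 / 0.051² ≈ 183.68 → 184.
At ±3.8%: n = 1.440² × 0.2304 / 0.038² ≈ 330.86 → 331.
Additional respondents: 331 − 184 = 147.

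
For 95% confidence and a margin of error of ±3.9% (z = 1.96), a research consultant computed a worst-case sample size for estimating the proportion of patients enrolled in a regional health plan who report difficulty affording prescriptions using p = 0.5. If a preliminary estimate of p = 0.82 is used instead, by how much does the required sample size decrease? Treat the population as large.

259

Conservative (p = 0.5): n = 1.96² × 0.25 / 0.039² ≈ 631.43 → 632.
Using p = 0.82: p(1−p) = 0.1476, so n = 1.96² × 0.1476 / 0.039² ≈ 372.79 → 373.
Reduction: 632 − 373 = 259.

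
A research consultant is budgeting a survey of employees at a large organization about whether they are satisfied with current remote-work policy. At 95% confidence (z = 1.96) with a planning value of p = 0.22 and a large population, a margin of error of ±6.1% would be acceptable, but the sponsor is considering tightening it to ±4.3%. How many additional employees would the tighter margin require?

At ±6.1%: n = 1.96² × 0.1716 / 0.061² ≈ 177.16 → 178.
At ±4.3%: n = 1.96² × 0.1716 / 0.043² ≈ 356.53 → 357.
Additional respondents: 357 − 178 = 179.

179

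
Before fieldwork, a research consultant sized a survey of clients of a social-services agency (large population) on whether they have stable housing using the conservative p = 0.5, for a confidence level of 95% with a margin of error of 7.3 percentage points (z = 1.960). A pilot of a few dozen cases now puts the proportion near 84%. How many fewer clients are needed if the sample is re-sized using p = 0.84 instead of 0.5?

84

Conservative (p = 0.5): n = 1.960² × 0.25 / 0.073² ≈ 180.22 → 181.
Using p = 0.84: p(1−p) = 0.1344, so n = 1.960² × 0.1344 / 0.073² ≈ 96.89 → 97.
Reduction: 181 − 97 = 84.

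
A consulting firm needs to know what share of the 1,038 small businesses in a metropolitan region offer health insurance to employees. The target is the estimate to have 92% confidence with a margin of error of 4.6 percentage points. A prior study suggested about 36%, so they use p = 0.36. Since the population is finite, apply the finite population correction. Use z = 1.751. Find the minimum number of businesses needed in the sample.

253

Unadjusted: n₀ = 1.751² × 0.36 × 0.64 / 0.046² ≈ 333.84, so n₀ = 334.
Finite population correction with N = 1,038: n = n₀ / (1 + (n₀−1)/N) = 334 / (1 + 333/1038) = 334 / 1.3208 ≈ 252.88.
Rounding up, n = 253.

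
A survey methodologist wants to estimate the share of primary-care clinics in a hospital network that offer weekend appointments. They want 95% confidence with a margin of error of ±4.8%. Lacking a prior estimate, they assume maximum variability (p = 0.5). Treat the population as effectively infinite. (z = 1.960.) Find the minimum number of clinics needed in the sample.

417

With p = 0.5, p(1−p) = 0.25.
n = z²·p(1−p)/E² = 1.960² × 0.2500 / 0.048² = 3.8416 × 0.2500 / 0.002304 ≈ 416.84.
Rounding up gives n = 417.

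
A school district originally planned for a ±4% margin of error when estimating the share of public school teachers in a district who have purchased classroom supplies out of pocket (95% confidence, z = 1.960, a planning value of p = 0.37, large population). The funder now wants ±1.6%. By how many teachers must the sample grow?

2938

At ±4%: n = 1.960² × 0.2331 / 0.040² ≈ 559.67 → 560.
At ±1.6%: n = 1.960² × 0.2331 / 0.016² ≈ 3497.96 → 3498.
Additional respondents: 3498 − 560 = 2938.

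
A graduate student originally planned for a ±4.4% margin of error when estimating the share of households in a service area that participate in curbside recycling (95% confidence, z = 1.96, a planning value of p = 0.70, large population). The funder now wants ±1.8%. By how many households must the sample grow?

2073

At ±4.4%: n = 1.96² × 0.2100 / 0.044² ≈ 416.70 → 417.
At ±1.8%: n = 1.96² × 0.2100 / 0.018² ≈ 2489.93 → 2490.
Additional respondents: 2490 − 417 = 2073.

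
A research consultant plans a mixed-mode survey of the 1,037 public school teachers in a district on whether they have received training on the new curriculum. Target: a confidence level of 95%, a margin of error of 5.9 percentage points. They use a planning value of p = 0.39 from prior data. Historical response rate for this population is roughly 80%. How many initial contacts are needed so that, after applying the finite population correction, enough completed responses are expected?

For 95% confidence, z = 1.960.
Completed interviews needed (unadjusted): n₀ = 1.960² × 0.2379 / 0.059² ≈ 262.54 → 263.
FPC for N = 1,037: n = 263 / (1 + 262/1037) = 263 / 1.2527 ≈ 209.95 → 210.
At an 80% response rate, contacts needed = 210 / 0.80 ≈ 262.50 → 263.

263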